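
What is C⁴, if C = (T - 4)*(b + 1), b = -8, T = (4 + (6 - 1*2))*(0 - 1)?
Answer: 49787136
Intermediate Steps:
T = -8 (T = (4 + (6 - 2))*(-1) = (4 + 4)*(-1) = 8*(-1) = -8)
C = 84 (C = (-8 - 4)*(-8 + 1) = -12*(-7) = 84)
C⁴ = 84⁴ = 49787136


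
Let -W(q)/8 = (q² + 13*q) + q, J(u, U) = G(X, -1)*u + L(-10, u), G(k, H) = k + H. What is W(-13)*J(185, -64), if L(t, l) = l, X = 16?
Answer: 307840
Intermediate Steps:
G(k, H) = H + k
J(u, U) = 16*u (J(u, U) = (-1 + 16)*u + u = 15*u + u = 16*u)
W(q) = -112*q - 8*q² (W(q) = -8*((q² + 13*q) + q) = -8*(q² + 14*q) = -112*q - 8*q²)
W(-13)*J(185, -64) = (-8*(-13)*(14 - 13))*(16*185) = -8*(-13)*1*2960 = 104*2960 = 307840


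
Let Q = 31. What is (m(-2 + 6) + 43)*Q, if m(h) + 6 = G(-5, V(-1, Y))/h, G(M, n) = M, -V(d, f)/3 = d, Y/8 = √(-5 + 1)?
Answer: 4433/4 ≈ 1108.3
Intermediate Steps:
Y = 16*I (Y = 8*√(-5 + 1) = 8*√(-4) = 8*(2*I) = 16*I ≈ 16.0*I)
V(d, f) = -3*d
m(h) = -6 - 5/h
(m(-2 + 6) + 43)*Q = ((-6 - 5/(-2 + 6)) + 43)*31 = ((-6 - 5/4) + 43)*31 = (-29/4 + 43)*31 = (143/4)*31 = 4433/4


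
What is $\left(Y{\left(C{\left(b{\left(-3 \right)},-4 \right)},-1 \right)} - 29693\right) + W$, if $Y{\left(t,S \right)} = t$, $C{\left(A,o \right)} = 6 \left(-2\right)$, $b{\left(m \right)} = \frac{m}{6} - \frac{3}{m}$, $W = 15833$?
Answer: $-13872$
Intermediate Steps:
$b{\left(m \right)} = - \frac{3}{m} + \frac{m}{6}$ ($b{\left(m \right)} = m \frac{1}{6} - \frac{3}{m} = \frac{m}{6} - \frac{3}{m} = - \frac{3}{m} + \frac{m}{6}$)
$C{\left(A,o \right)} = -12$
$\left(Y{\left(C{\left(b{\left(-3 \right)},-4 \right)},-1 \right)} - 29693\right) + W = \left(-12 - 29693\right) + 15833 = -29705 + 15833 = -13872$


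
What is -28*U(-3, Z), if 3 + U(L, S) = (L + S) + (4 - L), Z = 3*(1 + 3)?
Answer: -364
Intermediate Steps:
Z = 12 (Z = 3*4 = 12)
U(L, S) = 1 + S (U(L, S) = -3 + ((L + S) + (4 - L)) = -3 + (4 + S) = 1 + S)
-28*U(-3, Z) = -28*(1 + 12) = -28*13 = -364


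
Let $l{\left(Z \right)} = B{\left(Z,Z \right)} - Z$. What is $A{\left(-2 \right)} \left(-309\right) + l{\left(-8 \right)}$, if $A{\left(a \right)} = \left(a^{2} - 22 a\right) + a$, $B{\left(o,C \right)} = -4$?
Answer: $-14210$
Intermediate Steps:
$A{\left(a \right)} = a^{2} - 21 a$
$l{\left(Z \right)} = -4 - Z$
$A{\left(-2 \right)} \left(-309\right) + l{\left(-8 \right)} = - 2 \left(-21 - 2\right) \left(-309\right) - -4 = \left(-2\right) \left(-23\right) \left(-309\right) + \left(-4 + 8\right) = 46 \left(-309\right) + 4 = -14214 + 4 = -14210$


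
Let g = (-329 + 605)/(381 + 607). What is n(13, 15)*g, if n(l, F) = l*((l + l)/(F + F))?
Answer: 299/95 ≈ 3.1474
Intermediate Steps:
n(l, F) = l²/F (n(l, F) = l*((2*l)/((2*F))) = l*((2*l)*(1/(2*F))) = l*(l/F) = l²/F)
g = 69/247 (g = 276/988 = 276*(1/988) = 69/247 ≈ 0.27935)
n(13, 15)*g = (13²/15)*(69/247) = ((1/15)*169)*(69/247) = (169/15)*(69/247) = 299/95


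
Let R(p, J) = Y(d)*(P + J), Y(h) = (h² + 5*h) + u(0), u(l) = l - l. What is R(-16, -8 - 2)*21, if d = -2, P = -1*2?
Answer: 1512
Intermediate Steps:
P = -2
u(l) = 0
Y(h) = h² + 5*h (Y(h) = (h² + 5*h) + 0 = h² + 5*h)
R(p, J) = 12 - 6*J (R(p, J) = (-2*(5 - 2))*(-2 + J) = (-2*3)*(-2 + J) = -6*(-2 + J) = 12 - 6*J)
R(-16, -8 - 2)*21 = (12 - 6*(-8 - 2))*21 = (12 - 6*(-10))*21 = (12 + 60)*21 = 72*21 = 1512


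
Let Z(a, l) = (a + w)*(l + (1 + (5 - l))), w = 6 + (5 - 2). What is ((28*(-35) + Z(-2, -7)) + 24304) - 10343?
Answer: 13023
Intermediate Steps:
w = 9 (w = 6 + 3 = 9)
Z(a, l) = 54 + 6*a (Z(a, l) = (a + 9)*(l + (1 + (5 - l))) = (9 + a)*(l + (6 - l)) = (9 + a)*6 = 54 + 6*a)
((28*(-35) + Z(-2, -7)) + 24304) - 10343 = ((28*(-35) + (54 + 6*(-2))) + 24304) - 10343 = ((-980 + (54 - 12)) + 24304) - 10343 = ((-980 + 42) + 24304) - 10343 = (-938 + 24304) - 10343 = 23366 - 10343 = 13023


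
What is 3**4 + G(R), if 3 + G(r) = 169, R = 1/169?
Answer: 247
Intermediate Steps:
R = 1/169 ≈ 0.0059172
G(r) = 166 (G(r) = -3 + 169 = 166)
3**4 + G(R) = 3**4 + 166 = 81 + 166 = 247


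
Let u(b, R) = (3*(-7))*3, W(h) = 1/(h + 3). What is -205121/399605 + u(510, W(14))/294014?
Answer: -8619088687/16784209210 ≈ -0.51352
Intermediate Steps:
W(h) = 1/(3 + h)
u(b, R) = -63 (u(b, R) = -21*3 = -63)
-205121/399605 + u(510, W(14))/294014 = -205121/399605 - 63/294014 = -205121*1/399605 - 63*1/294014 = -205121/399605 - 9/42002 = -8619088687/16784209210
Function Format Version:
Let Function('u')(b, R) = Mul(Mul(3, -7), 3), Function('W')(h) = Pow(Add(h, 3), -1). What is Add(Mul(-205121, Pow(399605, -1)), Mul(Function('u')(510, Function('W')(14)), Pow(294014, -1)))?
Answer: Rational(-8619088687, 16784209210) ≈ -0.51352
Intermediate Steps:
Function('W')(h) = Pow(Add(3, h), -1)
Function('u')(b, R) = -63 (Function('u')(b, R) = Mul(-21, 3) = -63)
Add(Mul(-205121, Pow(399605, -1)), Mul(Function('u')(510, Function('W')(14)), Pow(294014, -1))) = Add(Mul(-205121, Pow(399605, -1)), Mul(-63, Pow(294014, -1))) = Add(Mul(-205121, Rational(1, 399605)), Mul(-63, Rational(1, 294014))) = Add(Rational(-205121, 399605), Rational(-9, 42002)) = Rational(-8619088687, 16784209210)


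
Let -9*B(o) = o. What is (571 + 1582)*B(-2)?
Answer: 4306/9 ≈ 478.44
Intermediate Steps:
B(o) = -o/9
(571 + 1582)*B(-2) = (571 + 1582)*(-1/9*(-2)) = 2153*(2/9) = 4306/9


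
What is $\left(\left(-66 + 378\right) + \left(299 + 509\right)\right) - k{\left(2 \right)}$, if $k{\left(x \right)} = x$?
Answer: $1118$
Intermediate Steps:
$\left(\left(-66 + 378\right) + \left(299 + 509\right)\right) - k{\left(2 \right)} = \left(\left(-66 + 378\right) + \left(299 + 509\right)\right) - 2 = \left(312 + 808\right) - 2 = 1120 - 2 = 1118$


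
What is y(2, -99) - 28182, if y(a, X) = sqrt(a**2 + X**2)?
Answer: -28182 + sqrt(9805) ≈ -28083.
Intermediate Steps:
y(a, X) = sqrt(X**2 + a**2)
y(2, -99) - 28182 = sqrt((-99)**2 + 2**2) - 28182 = sqrt(9801 + 4) - 28182 = sqrt(9805) - 28182 = -28182 + sqrt(9805)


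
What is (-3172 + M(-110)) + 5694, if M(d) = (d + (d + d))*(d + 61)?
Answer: 18692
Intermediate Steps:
M(d) = 3*d*(61 + d) (M(d) = (d + 2*d)*(61 + d) = (3*d)*(61 + d) = 3*d*(61 + d))
(-3172 + M(-110)) + 5694 = (-3172 + 3*(-110)*(61 - 110)) + 5694 = (-3172 + 3*(-110)*(-49)) + 5694 = (-3172 + 16170) + 5694 = 12998 + 5694 = 18692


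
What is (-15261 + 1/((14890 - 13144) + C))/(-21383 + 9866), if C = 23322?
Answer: 382562747/288708156 ≈ 1.3251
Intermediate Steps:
(-15261 + 1/((14890 - 13144) + C))/(-21383 + 9866) = (-15261 + 1/((14890 - 13144) + 23322))/(-21383 + 9866) = (-15261 + 1/(1746 + 23322))/(-11517) = (-15261 + 1/25068)*(-1/11517) = -382562747/25068*(-1/11517) = 382562747/288708156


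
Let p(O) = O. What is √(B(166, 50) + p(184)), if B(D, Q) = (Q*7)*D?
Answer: 6*√1619 ≈ 241.42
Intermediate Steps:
B(D, Q) = 7*D*Q (B(D, Q) = (7*Q)*D = 7*D*Q)
√(B(166, 50) + p(184)) = √(7*166*50 + 184) = √(58100 + 184) = √58284 = 6*√1619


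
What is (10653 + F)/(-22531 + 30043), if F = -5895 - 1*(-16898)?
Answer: 2707/939 ≈ 2.8829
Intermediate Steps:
F = 11003 (F = -5895 + 16898 = 11003)
(10653 + F)/(-22531 + 30043) = (10653 + 11003)/(-22531 + 30043) = 21656/7512 = 21656*(1/7512) = 2707/939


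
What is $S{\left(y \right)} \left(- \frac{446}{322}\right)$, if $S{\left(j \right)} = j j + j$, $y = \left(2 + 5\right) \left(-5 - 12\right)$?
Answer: $- \frac{447338}{23} \approx -19449.0$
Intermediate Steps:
$y = -119$ ($y = 7 \left(-17\right) = -119$)
$S{\left(j \right)} = j + j^{2}$ ($S{\left(j \right)} = j^{2} + j = j + j^{2}$)
$S{\left(y \right)} \left(- \frac{446}{322}\right) = - 119 \left(1 - 119\right) \left(- \frac{446}{322}\right) = \left(-119\right) \left(-118\right) \left(\left(-446\right) \frac{1}{322}\right) = 14042 \left(- \frac{223}{161}\right) = - \frac{447338}{23}$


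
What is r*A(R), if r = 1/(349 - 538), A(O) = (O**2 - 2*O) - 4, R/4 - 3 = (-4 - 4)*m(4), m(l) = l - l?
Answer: -116/189 ≈ -0.61376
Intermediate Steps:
m(l) = 0
R = 12 (R = 12 + 4*((-4 - 4)*0) = 12 + 4*(-8*0) = 12 + 4*0 = 12 + 0 = 12)
A(O) = -4 + O**2 - 2*O
r = -1/189 (r = 1/(-189) = -1/189 ≈ -0.0052910)
r*A(R) = -(-4 + 12**2 - 2*12)/189 = -(-4 + 144 - 24)/189 = -1/189*116 = -116/189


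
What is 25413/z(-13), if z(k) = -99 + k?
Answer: -25413/112 ≈ -226.90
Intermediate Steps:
25413/z(-13) = 25413/(-99 - 13) = 25413/(-112) = 25413*(-1/112) = -25413/112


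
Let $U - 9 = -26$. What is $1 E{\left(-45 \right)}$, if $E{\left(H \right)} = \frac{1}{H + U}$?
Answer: $- \frac{1}{62} \approx -0.016129$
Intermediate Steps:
$U = -17$ ($U = 9 - 26 = -17$)
$E{\left(H \right)} = \frac{1}{-17 + H}$ ($E{\left(H \right)} = \frac{1}{H - 17} = \frac{1}{-17 + H}$)
$1 E{\left(-45 \right)} = 1 \frac{1}{-17 - 45} = 1 \frac{1}{-62} = 1 \left(- \frac{1}{62}\right) = - \frac{1}{62}$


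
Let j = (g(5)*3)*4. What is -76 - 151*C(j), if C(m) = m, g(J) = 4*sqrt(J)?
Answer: -76 - 7248*sqrt(5) ≈ -16283.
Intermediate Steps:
j = 48*sqrt(5) (j = ((4*sqrt(5))*3)*4 = (12*sqrt(5))*4 = 48*sqrt(5) ≈ 107.33)
-76 - 151*C(j) = -76 - 7248*sqrt(5)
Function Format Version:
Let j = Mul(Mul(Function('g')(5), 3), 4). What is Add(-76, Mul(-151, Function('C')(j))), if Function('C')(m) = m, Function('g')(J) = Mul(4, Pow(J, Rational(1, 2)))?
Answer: Add(-76, Mul(-7248, Pow(5, Rational(1, 2)))) ≈ -16283.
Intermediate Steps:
j = Mul(48, Pow(5, Rational(1, 2))) (j = Mul(Mul(Mul(4, Pow(5, Rational(1, 2))), 3), 4) = Mul(Mul(12, Pow(5, Rational(1, 2))), 4) = Mul(48, Pow(5, Rational(1, 2))) ≈ 107.33)
Add(-76, Mul(-151, Function('C')(j))) = Add(-76, Mul(-151, Mul(48, Pow(5, Rational(1, 2))))) = Add(-76, Mul(-7248, Pow(5, Rational(1, 2))))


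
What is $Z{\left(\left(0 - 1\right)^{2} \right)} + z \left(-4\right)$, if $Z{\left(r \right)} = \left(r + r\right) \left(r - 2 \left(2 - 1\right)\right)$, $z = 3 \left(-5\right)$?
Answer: $58$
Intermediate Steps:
$z = -15$
$Z{\left(r \right)} = 2 r \left(-2 + r\right)$ ($Z{\left(r \right)} = 2 r \left(r - 2\right) = 2 r \left(-2 + r\right)$)
$Z{\left(\left(0 - 1\right)^{2} \right)} + z \left(-4\right) = 2 \left(0 - 1\right)^{2} \left(-2 + \left(0 - 1\right)^{2}\right) - -60 = 2 \left(-1\right)^{2} \left(-2 + \left(-1\right)^{2}\right) + 60 = 2 \cdot 1 \left(-2 + 1\right) + 60 = 2 \cdot 1 \left(-1\right) + 60 = -2 + 60 = 58$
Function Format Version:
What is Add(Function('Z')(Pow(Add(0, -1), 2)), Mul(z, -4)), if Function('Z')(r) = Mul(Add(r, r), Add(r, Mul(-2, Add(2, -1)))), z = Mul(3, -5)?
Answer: 58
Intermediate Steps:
z = -15
Function('Z')(r) = Mul(2, r, Add(-2, r)) (Function('Z')(r) = Mul(Mul(2, r), Add(r, Mul(-2, 1))) = Mul(Mul(2, r), Add(r, -2)) = Mul(Mul(2, r), Add(-2, r)) = Mul(2, r, Add(-2, r)))
Add(Function('Z')(Pow(Add(0, -1), 2)), Mul(z, -4)) = Add(Mul(2, Pow(Add(0, -1), 2), Add(-2, Pow(Add(0, -1), 2))), Mul(-15, -4)) = Add(Mul(2, Pow(-1, 2), Add(-2, Pow(-1, 2))), 60) = Add(Mul(2, 1, Add(-2, 1)), 60) = Add(Mul(2, 1, -1), 60) = Add(-2, 60) = 58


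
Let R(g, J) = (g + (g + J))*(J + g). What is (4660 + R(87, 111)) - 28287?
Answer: 32803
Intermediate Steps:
R(g, J) = (J + g)*(J + 2*g) (R(g, J) = (g + (J + g))*(J + g) = (J + 2*g)*(J + g) = (J + g)*(J + 2*g))
(4660 + R(87, 111)) - 28287 = (4660 + (111² + 2*87² + 3*111*87)) - 28287 = (4660 + (12321 + 2*7569 + 28971)) - 28287 = (4660 + (12321 + 15138 + 28971)) - 28287 = (4660 + 56430) - 28287 = 61090 - 28287 = 32803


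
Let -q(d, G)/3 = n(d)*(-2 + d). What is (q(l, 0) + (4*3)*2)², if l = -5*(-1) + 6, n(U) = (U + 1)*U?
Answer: 12531600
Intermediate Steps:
n(U) = U*(1 + U) (n(U) = (1 + U)*U = U*(1 + U))
l = 11 (l = 5 + 6 = 11)
q(d, G) = -3*d*(1 + d)*(-2 + d)
(q(l, 0) + (4*3)*2)² = (3*11*(2 + 11 - 1*11²) + (4*3)*2)² = (3*11*(2 + 11 - 1*121) + 12*2)² = (3*11*(2 + 11 - 121) + 24)² = (3*11*(-108) + 24)² = (-3564 + 24)² = (-3540)² = 12531600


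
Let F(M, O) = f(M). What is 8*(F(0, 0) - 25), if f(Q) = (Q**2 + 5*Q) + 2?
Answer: -184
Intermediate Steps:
f(Q) = 2 + Q**2 + 5*Q
F(M, O) = 2 + M**2 + 5*M
8*(F(0, 0) - 25) = 8*((2 + 0**2 + 5*0) - 25) = 8*((2 + 0 + 0) - 25) = 8*(2 - 25) = 8*(-23) = -184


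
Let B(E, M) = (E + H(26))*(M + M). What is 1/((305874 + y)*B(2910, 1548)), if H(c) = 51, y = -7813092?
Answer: -1/68820589253808 ≈ -1.4531e-14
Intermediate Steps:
B(E, M) = 2*M*(51 + E) (B(E, M) = (E + 51)*(M + M) = (51 + E)*(2*M) = 2*M*(51 + E))
1/((305874 + y)*B(2910, 1548)) = 1/((305874 - 7813092)*((2*1548*(51 + 2910)))) = 1/((-7507218)*((2*1548*2961))) = -1/7507218/9167256 = -1/7507218*1/9167256 = -1/68820589253808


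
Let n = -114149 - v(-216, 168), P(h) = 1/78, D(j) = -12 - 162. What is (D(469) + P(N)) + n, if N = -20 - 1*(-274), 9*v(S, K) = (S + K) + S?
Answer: -2971635/26 ≈ -1.1429e+5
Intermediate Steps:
D(j) = -174
v(S, K) = K/9 + 2*S/9 (v(S, K) = ((S + K) + S)/9 = ((K + S) + S)/9 = (K + 2*S)/9 = K/9 + 2*S/9)
N = 254 (N = -20 + 274 = 254)
P(h) = 1/78
n = -342359/3 (n = -114149 - ((⅑)*168 + (2/9)*(-216)) = -114149 - (56/3 - 48) = -114149 - 1*(-88/3) = -114149 + 88/3 = -342359/3 ≈ -1.1412e+5)
(D(469) + P(N)) + n = (-174 + 1/78) - 342359/3 = -13571/78 - 342359/3 = -2971635/26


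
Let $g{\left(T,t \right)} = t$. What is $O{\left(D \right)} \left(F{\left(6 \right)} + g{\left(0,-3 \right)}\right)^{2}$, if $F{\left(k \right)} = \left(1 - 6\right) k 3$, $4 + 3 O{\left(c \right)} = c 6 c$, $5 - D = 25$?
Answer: $6907668$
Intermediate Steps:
$D = -20$ ($D = 5 - 25 = -20$)
$O{\left(c \right)} = - \frac{4}{3} + 2 c^{2}$ ($O{\left(c \right)} = - \frac{4}{3} + \frac{c 6 c}{3} = - \frac{4}{3} + \frac{6 c c}{3} = - \frac{4}{3} + \frac{6 c^{2}}{3} = - \frac{4}{3} + 2 c^{2}$)
$F{\left(k \right)} = - 15 k$ ($F{\left(k \right)} = \left(1 - 6\right) 3 k = - 5 \cdot 3 k = - 15 k$)
$O{\left(D \right)} \left(F{\left(6 \right)} + g{\left(0,-3 \right)}\right)^{2} = \left(- \frac{4}{3} + 2 \left(-20\right)^{2}\right) \left(\left(-15\right) 6 - 3\right)^{2} = \left(- \frac{4}{3} + 2 \cdot 400\right) \left(-90 - 3\right)^{2} = \left(- \frac{4}{3} + 800\right) \left(-93\right)^{2} = \frac{2396}{3} \cdot 8649 = 6907668$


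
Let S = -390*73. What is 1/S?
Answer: -1/28470 ≈ -3.5125e-5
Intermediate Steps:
S = -28470
1/S = 1/(-28470) = -1/28470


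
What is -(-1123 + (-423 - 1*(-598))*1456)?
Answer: -253677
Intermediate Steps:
-(-1123 + (-423 - 1*(-598))*1456) = -(-1123 + (-423 + 598)*1456) = -(-1123 + 175*1456) = -(-1123 + 254800) = -1*253677 = -253677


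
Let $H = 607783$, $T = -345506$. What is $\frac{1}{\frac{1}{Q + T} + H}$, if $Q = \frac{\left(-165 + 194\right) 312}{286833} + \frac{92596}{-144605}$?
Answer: $\frac{4776915172341906}{2903327834177654825743} \approx 1.6453 \cdot 10^{-6}$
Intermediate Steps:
$Q = - \frac{8417067476}{13825828655}$ ($Q = 29 \cdot 312 \cdot \frac{1}{286833} + 92596 \left(- \frac{1}{144605}\right) = 9048 \cdot \frac{1}{286833} - \frac{92596}{144605} = \frac{3016}{95611} - \frac{92596}{144605} = - \frac{8417067476}{13825828655} \approx -0.60879$)
$\frac{1}{\frac{1}{Q + T} + H} = \frac{1}{\frac{1}{- \frac{8417067476}{13825828655} - 345506} + 607783} = \frac{1}{\frac{1}{- \frac{4776915172341906}{13825828655}} + 607783} = \frac{1}{- \frac{13825828655}{4776915172341906} + 607783} = \frac{1}{\frac{2903327834177654825743}{4776915172341906}} = \frac{4776915172341906}{2903327834177654825743}$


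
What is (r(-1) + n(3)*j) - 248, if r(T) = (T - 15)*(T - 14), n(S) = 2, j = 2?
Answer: -4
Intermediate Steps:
r(T) = (-15 + T)*(-14 + T)
(r(-1) + n(3)*j) - 248 = ((210 + (-1)**2 - 29*(-1)) + 2*2) - 248 = ((210 + 1 + 29) + 4) - 248 = (240 + 4) - 248 = 244 - 248 = -4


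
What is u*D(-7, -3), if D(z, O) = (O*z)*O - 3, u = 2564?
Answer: -169224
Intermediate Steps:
D(z, O) = -3 + z*O² (D(z, O) = z*O² - 3 = -3 + z*O²)
u*D(-7, -3) = 2564*(-3 - 7*(-3)²) = 2564*(-3 - 7*9) = 2564*(-3 - 63) = 2564*(-66) = -169224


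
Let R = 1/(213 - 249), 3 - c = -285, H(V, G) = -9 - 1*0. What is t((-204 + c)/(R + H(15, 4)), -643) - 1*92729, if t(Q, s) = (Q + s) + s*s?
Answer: 104022001/325 ≈ 3.2007e+5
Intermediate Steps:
H(V, G) = -9 (H(V, G) = -9 + 0 = -9)
c = 288 (c = 3 - 1*(-285) = 3 + 285 = 288)
R = -1/36 (R = 1/(-36) = -1/36 ≈ -0.027778)
t(Q, s) = Q + s + s² (t(Q, s) = (Q + s) + s² = Q + s + s²)
t((-204 + c)/(R + H(15, 4)), -643) - 1*92729 = ((-204 + 288)/(-1/36 - 9) - 643 + (-643)²) - 1*92729 = (84/(-325/36) - 643 + 413449) - 92729 = (84*(-36/325) - 643 + 413449) - 92729 = (-3024/325 - 643 + 413449) - 92729 = 134158926/325 - 92729 = 104022001/325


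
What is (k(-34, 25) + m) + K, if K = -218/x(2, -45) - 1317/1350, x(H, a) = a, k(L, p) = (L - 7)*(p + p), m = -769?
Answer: -1266809/450 ≈ -2815.1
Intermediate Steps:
k(L, p) = 2*p*(-7 + L) (k(L, p) = (-7 + L)*(2*p) = 2*p*(-7 + L))
K = 1741/450 (K = -218/(-45) - 1317/1350 = -218*(-1/45) - 1317*1/1350 = 218/45 - 439/450 = 1741/450 ≈ 3.8689)
(k(-34, 25) + m) + K = (2*25*(-7 - 34) - 769) + 1741/450 = (2*25*(-41) - 769) + 1741/450 = (-2050 - 769) + 1741/450 = -2819 + 1741/450 = -1266809/450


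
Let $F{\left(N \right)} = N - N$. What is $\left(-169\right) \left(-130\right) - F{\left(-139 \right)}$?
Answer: $21970$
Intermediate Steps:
$F{\left(N \right)} = 0$
$\left(-169\right) \left(-130\right) - F{\left(-139 \right)} = \left(-169\right) \left(-130\right) - 0 = 21970 + 0 = 21970$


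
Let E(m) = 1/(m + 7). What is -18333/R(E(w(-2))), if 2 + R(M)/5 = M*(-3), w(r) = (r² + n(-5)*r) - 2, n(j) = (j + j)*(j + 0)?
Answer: 1668303/895 ≈ 1864.0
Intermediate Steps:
n(j) = 2*j² (n(j) = (2*j)*j = 2*j²)
w(r) = -2 + r² + 50*r (w(r) = (r² + (2*(-5)²)*r) - 2 = (r² + (2*25)*r) - 2 = (r² + 50*r) - 2 = -2 + r² + 50*r)
E(m) = 1/(7 + m)
R(M) = -10 - 15*M (R(M) = -10 + 5*(M*(-3)) = -10 + 5*(-3*M) = -10 - 15*M)
-18333/R(E(w(-2))) = -18333/(-10 - 15/(7 + (-2 + (-2)² + 50*(-2)))) = -18333/(-10 - 15/(7 + (-2 + 4 - 100))) = -18333/(-10 - 15/(7 - 98)) = -18333/(-10 - 15/(-91)) = -18333/(-10 - 15*(-1/91)) = -18333/(-10 + 15/91) = -18333/(-895/91) = -18333*(-91/895) = 1668303/895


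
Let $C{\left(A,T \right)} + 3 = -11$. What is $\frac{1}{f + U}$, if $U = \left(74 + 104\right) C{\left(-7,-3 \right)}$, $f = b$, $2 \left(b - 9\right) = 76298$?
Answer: $\frac{1}{35666} \approx 2.8038 \cdot 10^{-5}$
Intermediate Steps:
$b = 38158$ ($b = 9 + \frac{1}{2} \cdot 76298 = 9 + 38149 = 38158$)
$f = 38158$
$C{\left(A,T \right)} = -14$ ($C{\left(A,T \right)} = -3 - 11 = -14$)
$U = -2492$ ($U = \left(74 + 104\right) \left(-14\right) = 178 \left(-14\right) = -2492$)
$\frac{1}{f + U} = \frac{1}{38158 - 2492} = \frac{1}{35666}$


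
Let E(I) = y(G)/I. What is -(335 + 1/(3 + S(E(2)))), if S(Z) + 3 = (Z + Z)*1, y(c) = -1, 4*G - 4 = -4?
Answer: -334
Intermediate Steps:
G = 0 (G = 1 + (¼)*(-4) = 1 - 1 = 0)
E(I) = -1/I
S(Z) = -3 + 2*Z (S(Z) = -3 + (Z + Z)*1 = -3 + (2*Z)*1 = -3 + 2*Z)
-(335 + 1/(3 + S(E(2)))) = -(335 + 1/(3 + (-3 + 2*(-1/2)))) = -(335 + 1/(3 + (-3 + 2*(-1*½)))) = -(335 + 1/(3 + (-3 + 2*(-½)))) = -(335 + 1/(3 + (-3 - 1))) = -(335 + 1/(3 - 4)) = -(335 + 1/(-1)) = -(335 - 1) = -1*334 = -334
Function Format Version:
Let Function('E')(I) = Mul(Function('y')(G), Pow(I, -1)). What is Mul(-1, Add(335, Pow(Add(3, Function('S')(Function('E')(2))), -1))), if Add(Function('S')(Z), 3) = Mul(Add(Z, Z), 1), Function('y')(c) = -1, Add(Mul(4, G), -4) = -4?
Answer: -334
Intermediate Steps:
G = 0 (G = Add(1, Mul(Rational(1, 4), -4)) = Add(1, -1) = 0)
Function('E')(I) = Mul(-1, Pow(I, -1))
Function('S')(Z) = Add(-3, Mul(2, Z)) (Function('S')(Z) = Add(-3, Mul(Add(Z, Z), 1)) = Add(-3, Mul(Mul(2, Z), 1)) = Add(-3, Mul(2, Z)))
Mul(-1, Add(335, Pow(Add(3, Function('S')(Function('E')(2))), -1))) = Mul(-1, Add(335, Pow(Add(3, Add(-3, Mul(2, Mul(-1, Pow(2, -1))))), -1))) = Mul(-1, Add(335, Pow(Add(3, Add(-3, Mul(2, Mul(-1, Rational(1, 2))))), -1))) = Mul(-1, Add(335, Pow(Add(3, Add(-3, Mul(2, Rational(-1, 2)))), -1))) = Mul(-1, Add(335, Pow(Add(3, Add(-3, -1)), -1))) = Mul(-1, Add(335, Pow(Add(3, -4), -1))) = Mul(-1, Add(335, Pow(-1, -1))) = Mul(-1, Add(335, -1)) = Mul(-1, 334) = -334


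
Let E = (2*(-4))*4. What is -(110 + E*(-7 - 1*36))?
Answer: -1486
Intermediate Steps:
E = -32 (E = -8*4 = -32)
-(110 + E*(-7 - 1*36)) = -(110 - 32*(-7 - 1*36)) = -(110 - 32*(-7 - 36)) = -(110 - 32*(-43)) = -(110 + 1376) = -1*1486 = -1486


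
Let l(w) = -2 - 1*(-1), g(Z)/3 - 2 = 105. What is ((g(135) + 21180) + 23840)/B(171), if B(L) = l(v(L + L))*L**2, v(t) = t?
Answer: -45341/29241 ≈ -1.5506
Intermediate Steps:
g(Z) = 321 (g(Z) = 6 + 3*105 = 6 + 315 = 321)
l(w) = -1 (l(w) = -2 + 1 = -1)
B(L) = -L**2
((g(135) + 21180) + 23840)/B(171) = ((321 + 21180) + 23840)/((-1*171**2)) = (21501 + 23840)/((-1*29241)) = 45341/(-29241) = 45341*(-1/29241) = -45341/29241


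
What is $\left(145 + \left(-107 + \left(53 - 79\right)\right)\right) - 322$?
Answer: $-310$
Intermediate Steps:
$\left(145 + \left(-107 + \left(53 - 79\right)\right)\right) - 322 = \left(145 - 133\right) - 322 = 12 - 322 = -310$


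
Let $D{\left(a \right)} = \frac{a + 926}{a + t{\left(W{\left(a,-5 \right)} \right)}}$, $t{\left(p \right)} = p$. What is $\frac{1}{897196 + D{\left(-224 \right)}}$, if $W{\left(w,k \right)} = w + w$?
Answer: $\frac{112}{100485835} \approx 1.1146 \cdot 10^{-6}$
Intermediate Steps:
$W{\left(w,k \right)} = 2 w$
$D{\left(a \right)} = \frac{926 + a}{3 a}$ ($D{\left(a \right)} = \frac{a + 926}{a + 2 a} = \frac{926 + a}{3 a}$)
$\frac{1}{897196 + D{\left(-224 \right)}} = \frac{1}{897196 + \frac{926 - 224}{3 \left(-224\right)}} = \frac{1}{897196 + \frac{1}{3} \left(- \frac{1}{224}\right) 702} = \frac{1}{897196 - \frac{117}{112}} = \frac{1}{\frac{100485835}{112}} = \frac{112}{100485835}$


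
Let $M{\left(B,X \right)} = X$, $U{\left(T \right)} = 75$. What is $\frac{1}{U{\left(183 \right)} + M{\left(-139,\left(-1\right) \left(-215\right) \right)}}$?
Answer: $\frac{1}{290} \approx 0.0034483$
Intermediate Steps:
$\frac{1}{U{\left(183 \right)} + M{\left(-139,\left(-1\right) \left(-215\right) \right)}} = \frac{1}{75 - -215} = \frac{1}{75 + 215} = \frac{1}{290}$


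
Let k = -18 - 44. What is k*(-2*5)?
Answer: 620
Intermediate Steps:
k = -62
k*(-2*5) = -(-124)*5 = -62*(-10) = 620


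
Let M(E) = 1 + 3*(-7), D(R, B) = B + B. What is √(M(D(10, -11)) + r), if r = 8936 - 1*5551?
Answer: √3365 ≈ 58.009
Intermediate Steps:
D(R, B) = 2*B
M(E) = -20 (M(E) = 1 - 21 = -20)
r = 3385 (r = 8936 - 5551 = 3385)
√(M(D(10, -11)) + r) = √(-20 + 3385) = √3365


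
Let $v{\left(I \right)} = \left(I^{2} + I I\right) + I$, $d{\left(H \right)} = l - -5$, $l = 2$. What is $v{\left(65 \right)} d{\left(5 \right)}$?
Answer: $59605$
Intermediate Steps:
$d{\left(H \right)} = 7$ ($d{\left(H \right)} = 2 - -5 = 2 + 5 = 7$)
$v{\left(I \right)} = I + 2 I^{2}$ ($v{\left(I \right)} = \left(I^{2} + I^{2}\right) + I = 2 I^{2} + I = I + 2 I^{2}$)
$v{\left(65 \right)} d{\left(5 \right)} = 65 \left(1 + 2 \cdot 65\right) 7 = 65 \left(1 + 130\right) 7 = 65 \cdot 131 \cdot 7 = 8515 \cdot 7 = 59605$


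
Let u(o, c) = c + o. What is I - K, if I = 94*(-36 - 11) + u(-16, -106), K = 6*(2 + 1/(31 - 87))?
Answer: -127453/28 ≈ -4551.9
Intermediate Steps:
K = 333/28 (K = 6*(2 + 1/(-56)) = 6*(2 - 1/56) = 6*(111/56) = 333/28 ≈ 11.893)
I = -4540 (I = 94*(-36 - 11) + (-106 - 16) = 94*(-47) - 122 = -4418 - 122 = -4540)
I - K = -4540 - 1*333/28 = -4540 - 333/28 = -127453/28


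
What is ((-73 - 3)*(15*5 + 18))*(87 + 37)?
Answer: -876432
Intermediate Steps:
((-73 - 3)*(15*5 + 18))*(87 + 37) = -76*(75 + 18)*124 = -76*93*124 = -7068*124 = -876432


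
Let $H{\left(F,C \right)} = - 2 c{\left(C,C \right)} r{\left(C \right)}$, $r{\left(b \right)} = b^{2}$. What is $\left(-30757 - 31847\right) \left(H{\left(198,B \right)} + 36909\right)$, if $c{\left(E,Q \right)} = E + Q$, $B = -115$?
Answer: $-383162085036$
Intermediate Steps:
$H{\left(F,C \right)} = - 4 C^{3}$ ($H{\left(F,C \right)} = - 2 \left(C + C\right) C^{2} = - 2 \cdot 2 C C^{2} = - 4 C C^{2} = - 4 C^{3}$)
$\left(-30757 - 31847\right) \left(H{\left(198,B \right)} + 36909\right) = \left(-30757 - 31847\right) \left(- 4 \left(-115\right)^{3} + 36909\right) = - 62604 \left(\left(-4\right) \left(-1520875\right) + 36909\right) = - 62604 \left(6083500 + 36909\right) = \left(-62604\right) 6120409 = -383162085036$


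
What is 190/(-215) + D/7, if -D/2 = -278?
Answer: 23642/301 ≈ 78.545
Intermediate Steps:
D = 556 (D = -2*(-278) = 556)
190/(-215) + D/7 = 190/(-215) + 556/7 = 190*(-1/215) + 556*(⅐) = -38/43 + 556/7 = 23642/301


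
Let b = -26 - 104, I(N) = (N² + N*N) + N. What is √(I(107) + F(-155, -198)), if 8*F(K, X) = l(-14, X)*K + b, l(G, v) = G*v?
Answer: 5*I*√4915/2 ≈ 175.27*I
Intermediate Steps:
I(N) = N + 2*N² (I(N) = (N² + N²) + N = 2*N² + N = N + 2*N²)
b = -130
F(K, X) = -65/4 - 7*K*X/4 (F(K, X) = ((-14*X)*K - 130)/8 = (-14*K*X - 130)/8 = (-130 - 14*K*X)/8 = -65/4 - 7*K*X/4)
√(I(107) + F(-155, -198)) = √(107*(1 + 2*107) + (-65/4 - 7/4*(-155)*(-198))) = √(107*(1 + 214) + (-65/4 - 107415/2)) = √(107*215 - 214895/4) = √(23005 - 214895/4) = √(-122875/4) = 5*I*√4915/2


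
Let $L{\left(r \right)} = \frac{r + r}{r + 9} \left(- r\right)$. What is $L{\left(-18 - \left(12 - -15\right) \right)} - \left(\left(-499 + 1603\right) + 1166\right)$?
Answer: $- \frac{4315}{2} \approx -2157.5$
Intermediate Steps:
$L{\left(r \right)} = - \frac{2 r^{2}}{9 + r}$ ($L{\left(r \right)} = \frac{2 r}{9 + r} \left(- r\right) = - \frac{2 r^{2}}{9 + r}$)
$L{\left(-18 - \left(12 - -15\right) \right)} - \left(\left(-499 + 1603\right) + 1166\right) = - \frac{2 \left(-18 - \left(12 - -15\right)\right)^{2}}{9 - \left(30 + 15\right)} - \left(\left(-499 + 1603\right) + 1166\right) = - \frac{2 \left(-18 - \left(12 + 15\right)\right)^{2}}{9 - 45} - \left(1104 + 1166\right) = - \frac{2 \left(-18 - 27\right)^{2}}{9 - 45} - 2270 = - \frac{2 \left(-45\right)^{2}}{9 - 45} - 2270 = \left(-2\right) 2025 \frac{1}{-36} - 2270 = \left(-2\right) 2025 \left(- \frac{1}{36}\right) - 2270 = \frac{225}{2} - 2270 = - \frac{4315}{2}$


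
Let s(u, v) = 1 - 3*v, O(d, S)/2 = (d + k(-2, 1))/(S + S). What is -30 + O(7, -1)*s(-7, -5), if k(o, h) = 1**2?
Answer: -158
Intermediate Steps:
k(o, h) = 1
O(d, S) = (1 + d)/S (O(d, S) = 2*((d + 1)/(S + S)) = 2*((1 + d)/((2*S))) = 2*((1 + d)*(1/(2*S))) = 2*((1 + d)/(2*S)) = (1 + d)/S)
-30 + O(7, -1)*s(-7, -5) = -30 + ((1 + 7)/(-1))*(1 - 3*(-5)) = -30 + (-1*8)*(1 + 15) = -30 - 8*16 = -30 - 128 = -158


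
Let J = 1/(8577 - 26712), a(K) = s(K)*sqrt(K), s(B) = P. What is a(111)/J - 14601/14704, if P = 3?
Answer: -14601/14704 - 54405*sqrt(111) ≈ -5.7319e+5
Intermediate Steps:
s(B) = 3
a(K) = 3*sqrt(K)
J = -1/18135 (J = 1/(-18135) = -1/18135 ≈ -5.5142e-5)
a(111)/J - 14601/14704 = (3*sqrt(111))/(-1/18135) - 14601/14704 = (3*sqrt(111))*(-18135) - 14601*1/14704 = -54405*sqrt(111) - 14601/14704 = -14601/14704 - 54405*sqrt(111)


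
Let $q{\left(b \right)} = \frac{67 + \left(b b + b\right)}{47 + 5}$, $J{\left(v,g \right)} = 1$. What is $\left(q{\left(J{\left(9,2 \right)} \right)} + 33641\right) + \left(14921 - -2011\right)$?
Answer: $\frac{2629865}{52} \approx 50574.0$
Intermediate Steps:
$q{\left(b \right)} = \frac{67}{52} + \frac{b}{52} + \frac{b^{2}}{52}$ ($q{\left(b \right)} = \frac{67 + \left(b^{2} + b\right)}{52} = \left(67 + \left(b + b^{2}\right)\right) \frac{1}{52} = \left(67 + b + b^{2}\right) \frac{1}{52} = \frac{67}{52} + \frac{b}{52} + \frac{b^{2}}{52}$)
$\left(q{\left(J{\left(9,2 \right)} \right)} + 33641\right) + \left(14921 - -2011\right) = \left(\left(\frac{67}{52} + \frac{1}{52} \cdot 1 + \frac{1^{2}}{52}\right) + 33641\right) + \left(14921 - -2011\right) = \left(\left(\frac{67}{52} + \frac{1}{52} + \frac{1}{52} \cdot 1\right) + 33641\right) + \left(14921 + 2011\right) = \left(\left(\frac{67}{52} + \frac{1}{52} + \frac{1}{52}\right) + 33641\right) + 16932 = \left(\frac{69}{52} + 33641\right) + 16932 = \frac{1749401}{52} + 16932 = \frac{2629865}{52}$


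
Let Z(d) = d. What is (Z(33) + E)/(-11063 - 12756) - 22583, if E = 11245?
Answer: -537915755/23819 ≈ -22583.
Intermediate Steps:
(Z(33) + E)/(-11063 - 12756) - 22583 = (33 + 11245)/(-11063 - 12756) - 22583 = 11278/(-23819) - 22583 = 11278*(-1/23819) - 22583 = -11278/23819 - 22583 = -537915755/23819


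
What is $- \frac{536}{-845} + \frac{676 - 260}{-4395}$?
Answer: $\frac{80168}{148551} \approx 0.53967$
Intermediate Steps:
$- \frac{536}{-845} + \frac{676 - 260}{-4395} = \left(-536\right) \left(- \frac{1}{845}\right) + \left(676 - 260\right) \left(- \frac{1}{4395}\right) = \frac{536}{845} + 416 \left(- \frac{1}{4395}\right) = \frac{536}{845} - \frac{416}{4395} = \frac{80168}{148551}$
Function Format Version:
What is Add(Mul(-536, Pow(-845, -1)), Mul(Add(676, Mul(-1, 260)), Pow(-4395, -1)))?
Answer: Rational(80168, 148551) ≈ 0.53967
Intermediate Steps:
Add(Mul(-536, Pow(-845, -1)), Mul(Add(676, Mul(-1, 260)), Pow(-4395, -1))) = Add(Mul(-536, Rational(-1, 845)), Mul(Add(676, -260), Rational(-1, 4395))) = Add(Rational(536, 845), Mul(416, Rational(-1, 4395))) = Add(Rational(536, 845), Rational(-416, 4395)) = Rational(80168, 148551)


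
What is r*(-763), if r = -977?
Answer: 745451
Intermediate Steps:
r*(-763) = -977*(-763) = 745451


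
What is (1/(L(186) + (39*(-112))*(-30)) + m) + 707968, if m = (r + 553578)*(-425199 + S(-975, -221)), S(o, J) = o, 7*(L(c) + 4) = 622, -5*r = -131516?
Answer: -1134169092317058661/4589370 ≈ -2.4713e+11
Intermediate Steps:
r = 131516/5 (r = -1/5*(-131516) = 131516/5 ≈ 26303.)
L(c) = 594/7 (L(c) = -4 + (1/7)*622 = -4 + 622/7 = 594/7)
m = -1235651452644/5 (m = (131516/5 + 553578)*(-425199 - 975) = (2899406/5)*(-426174) = -1235651452644/5 ≈ -2.4713e+11)
(1/(L(186) + (39*(-112))*(-30)) + m) + 707968 = (1/(594/7 + (39*(-112))*(-30)) - 1235651452644/5) + 707968 = (1/(594/7 - 4368*(-30)) - 1235651452644/5) + 707968 = (1/(594/7 + 131040) - 1235651452644/5) + 707968 = (1/(917874/7) - 1235651452644/5) + 707968 = (7/917874 - 1235651452644/5) + 707968 = -1134172341444158821/4589370 + 707968 = -1134169092317058661/4589370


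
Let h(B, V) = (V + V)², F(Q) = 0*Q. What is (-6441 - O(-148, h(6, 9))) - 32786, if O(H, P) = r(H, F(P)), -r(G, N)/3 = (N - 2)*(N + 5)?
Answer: -39257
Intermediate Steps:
F(Q) = 0
r(G, N) = -3*(-2 + N)*(5 + N) (r(G, N) = -3*(N - 2)*(N + 5) = -3*(-2 + N)*(5 + N))
h(B, V) = 4*V² (h(B, V) = (2*V)² = 4*V²)
O(H, P) = 30 (O(H, P) = 30 - 9*0 - 3*0² = 30 + 0 - 3*0 = 30 + 0 + 0 = 30)
(-6441 - O(-148, h(6, 9))) - 32786 = (-6441 - 1*30) - 32786 = (-6441 - 30) - 32786 = -6471 - 32786 = -39257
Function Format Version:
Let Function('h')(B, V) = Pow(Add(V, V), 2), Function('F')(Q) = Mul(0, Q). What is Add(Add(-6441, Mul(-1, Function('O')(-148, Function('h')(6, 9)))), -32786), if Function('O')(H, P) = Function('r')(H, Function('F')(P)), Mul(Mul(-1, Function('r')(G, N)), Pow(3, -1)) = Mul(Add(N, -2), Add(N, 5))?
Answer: -39257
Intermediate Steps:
Function('F')(Q) = 0
Function('r')(G, N) = Mul(-3, Add(-2, N), Add(5, N)) (Function('r')(G, N) = Mul(-3, Mul(Add(N, -2), Add(N, 5))) = Mul(-3, Mul(Add(-2, N), Add(5, N))) = Mul(-3, Add(-2, N), Add(5, N)))
Function('h')(B, V) = Mul(4, Pow(V, 2)) (Function('h')(B, V) = Pow(Mul(2, V), 2) = Mul(4, Pow(V, 2)))
Function('O')(H, P) = 30 (Function('O')(H, P) = Add(30, Mul(-9, 0), Mul(-3, Pow(0, 2))) = Add(30, 0, Mul(-3, 0)) = Add(30, 0, 0) = 30)
Add(Add(-6441, Mul(-1, Function('O')(-148, Function('h')(6, 9)))), -32786) = Add(Add(-6441, Mul(-1, 30)), -32786) = Add(Add(-6441, -30), -32786) = Add(-6471, -32786) = -39257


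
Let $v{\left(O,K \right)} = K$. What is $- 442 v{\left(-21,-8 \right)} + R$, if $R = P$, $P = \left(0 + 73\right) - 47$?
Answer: $3562$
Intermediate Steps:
$P = 26$ ($P = 73 - 47 = 26$)
$R = 26$
$- 442 v{\left(-21,-8 \right)} + R = \left(-442\right) \left(-8\right) + 26 = 3536 + 26 = 3562$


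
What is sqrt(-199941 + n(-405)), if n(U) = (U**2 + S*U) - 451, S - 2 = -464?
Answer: sqrt(150743) ≈ 388.26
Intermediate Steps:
S = -462 (S = 2 - 464 = -462)
n(U) = -451 + U**2 - 462*U (n(U) = (U**2 - 462*U) - 451 = -451 + U**2 - 462*U)
sqrt(-199941 + n(-405)) = sqrt(-199941 + (-451 + (-405)**2 - 462*(-405))) = sqrt(-199941 + (-451 + 164025 + 187110)) = sqrt(-199941 + 350684) = sqrt(150743)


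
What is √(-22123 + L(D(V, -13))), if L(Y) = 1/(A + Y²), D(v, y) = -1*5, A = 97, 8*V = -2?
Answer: I*√329278610/122 ≈ 148.74*I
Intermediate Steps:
V = -¼ (V = (⅛)*(-2) = -¼ ≈ -0.25000)
D(v, y) = -5
L(Y) = 1/(97 + Y²)
√(-22123 + L(D(V, -13))) = √(-22123 + 1/(97 + (-5)²)) = √(-22123 + 1/(97 + 25)) = √(-22123 + 1/122) = √(-2699005/122) = I*√329278610/122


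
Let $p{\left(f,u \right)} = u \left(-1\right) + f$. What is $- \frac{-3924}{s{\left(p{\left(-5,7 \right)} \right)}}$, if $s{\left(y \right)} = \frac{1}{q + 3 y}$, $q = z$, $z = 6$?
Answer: $-117720$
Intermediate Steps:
$q = 6$
$p{\left(f,u \right)} = f - u$ ($p{\left(f,u \right)} = - u + f = f - u$)
$s{\left(y \right)} = \frac{1}{6 + 3 y}$
$- \frac{-3924}{s{\left(p{\left(-5,7 \right)} \right)}} = - \frac{-3924}{\frac{1}{3} \frac{1}{2 - 12}} = - \frac{-3924}{\frac{1}{3} \frac{1}{-10}} = - \frac{-3924}{\frac{1}{3} \left(- \frac{1}{10}\right)} = - \frac{-3924}{- \frac{1}{30}} = - \left(-3924\right) \left(-30\right) = \left(-1\right) 117720 = -117720$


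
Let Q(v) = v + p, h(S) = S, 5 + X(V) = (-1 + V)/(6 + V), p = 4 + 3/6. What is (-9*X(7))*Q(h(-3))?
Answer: 1593/26 ≈ 61.269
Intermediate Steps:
p = 9/2 (p = 4 + 3*(⅙) = 4 + ½ = 9/2 ≈ 4.5000)
X(V) = -5 + (-1 + V)/(6 + V)
Q(v) = 9/2 + v (Q(v) = v + 9/2 = 9/2 + v)
(-9*X(7))*Q(h(-3)) = (-9*(-31 - 4*7)/(6 + 7))*(9/2 - 3) = -9*(-31 - 28)/13*(3/2) = -9*(-59)/13*(3/2) = -9*(-59/13)*(3/2) = (531/13)*(3/2) = 1593/26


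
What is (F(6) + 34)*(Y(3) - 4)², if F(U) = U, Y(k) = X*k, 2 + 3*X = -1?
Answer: 1960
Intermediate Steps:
X = -1 (X = -⅔ + (⅓)*(-1) = -⅔ - ⅓ = -1)
Y(k) = -k
(F(6) + 34)*(Y(3) - 4)² = (6 + 34)*(-1*3 - 4)² = 40*(-3 - 4)² = 40*(-7)² = 40*49 = 1960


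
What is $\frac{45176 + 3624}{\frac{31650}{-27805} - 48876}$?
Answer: $- \frac{135688400}{135902883} \approx -0.99842$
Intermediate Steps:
$\frac{45176 + 3624}{\frac{31650}{-27805} - 48876} = \frac{48800}{31650 \left(- \frac{1}{27805}\right) - 48876} = \frac{48800}{- \frac{6330}{5561} - 48876} = \frac{48800}{- \frac{271805766}{5561}} = 48800 \left(- \frac{5561}{271805766}\right) = - \frac{135688400}{135902883}$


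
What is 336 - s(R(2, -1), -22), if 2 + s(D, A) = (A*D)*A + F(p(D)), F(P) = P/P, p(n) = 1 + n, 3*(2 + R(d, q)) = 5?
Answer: 1495/3 ≈ 498.33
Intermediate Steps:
R(d, q) = -⅓ (R(d, q) = -2 + (⅓)*5 = -2 + 5/3 = -⅓)
F(P) = 1
s(D, A) = -1 + D*A² (s(D, A) = -2 + ((A*D)*A + 1) = -2 + (D*A² + 1) = -2 + (1 + D*A²) = -1 + D*A²)
336 - s(R(2, -1), -22) = 336 - (-1 - ⅓*(-22)²) = 336 - (-1 - ⅓*484) = 336 - (-1 - 484/3) = 336 - 1*(-487/3) = 336 + 487/3 = 1495/3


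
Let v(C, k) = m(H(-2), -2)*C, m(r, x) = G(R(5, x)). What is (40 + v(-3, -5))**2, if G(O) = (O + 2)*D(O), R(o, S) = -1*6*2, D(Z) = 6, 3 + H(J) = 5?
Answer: 48400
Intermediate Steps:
H(J) = 2 (H(J) = -3 + 5 = 2)
R(o, S) = -12 (R(o, S) = -6*2 = -12)
G(O) = 12 + 6*O (G(O) = (O + 2)*6 = (2 + O)*6 = 12 + 6*O)
m(r, x) = -60 (m(r, x) = 12 + 6*(-12) = 12 - 72 = -60)
v(C, k) = -60*C
(40 + v(-3, -5))**2 = (40 - 60*(-3))**2 = (40 + 180)**2 = 220**2 = 48400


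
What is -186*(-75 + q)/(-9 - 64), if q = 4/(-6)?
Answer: -14074/73 ≈ -192.79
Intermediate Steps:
q = -⅔ (q = 4*(-⅙) = -⅔ ≈ -0.66667)
-186*(-75 + q)/(-9 - 64) = -186*(-75 - ⅔)/(-9 - 64) = -(-14074)/(-73) = -(-14074)*(-1)/73 = -186*227/219 = -14074/73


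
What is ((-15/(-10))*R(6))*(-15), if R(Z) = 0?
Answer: 0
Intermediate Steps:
((-15/(-10))*R(6))*(-15) = (-15/(-10)*0)*(-15) = (-15*(-⅒)*0)*(-15) = ((3/2)*0)*(-15) = 0*(-15) = 0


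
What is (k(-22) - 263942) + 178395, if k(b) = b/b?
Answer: -85546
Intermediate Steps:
k(b) = 1
(k(-22) - 263942) + 178395 = (1 - 263942) + 178395 = -263941 + 178395 = -85546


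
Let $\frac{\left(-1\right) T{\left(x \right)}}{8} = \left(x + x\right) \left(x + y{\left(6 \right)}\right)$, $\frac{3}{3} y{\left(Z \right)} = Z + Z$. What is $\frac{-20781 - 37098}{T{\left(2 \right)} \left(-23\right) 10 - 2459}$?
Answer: $- \frac{19293}{33527} \approx -0.57545$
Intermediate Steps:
$y{\left(Z \right)} = 2 Z$ ($y{\left(Z \right)} = Z + Z = 2 Z$)
$T{\left(x \right)} = - 16 x \left(12 + x\right)$ ($T{\left(x \right)} = - 8 \left(x + x\right) \left(x + 2 \cdot 6\right) = - 8 \cdot 2 x \left(x + 12\right) = - 8 \cdot 2 x \left(12 + x\right) = - 16 x \left(12 + x\right)$)
$\frac{-20781 - 37098}{T{\left(2 \right)} \left(-23\right) 10 - 2459} = \frac{-20781 - 37098}{\left(-16\right) 2 \left(12 + 2\right) \left(-23\right) 10 - 2459} = - \frac{57879}{\left(-16\right) 2 \cdot 14 \left(-23\right) 10 - 2459} = - \frac{57879}{\left(-448\right) \left(-23\right) 10 - 2459} = - \frac{57879}{10304 \cdot 10 - 2459} = - \frac{57879}{103040 - 2459} = - \frac{57879}{100581} = \left(-57879\right) \frac{1}{100581} = - \frac{19293}{33527}$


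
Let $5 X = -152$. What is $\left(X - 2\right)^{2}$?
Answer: $\frac{26244}{25} \approx 1049.8$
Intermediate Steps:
$X = - \frac{152}{5}$ ($X = \frac{1}{5} \left(-152\right) = - \frac{152}{5} \approx -30.4$)
$\left(X - 2\right)^{2} = \left(- \frac{152}{5} - 2\right)^{2} = \left(- \frac{162}{5}\right)^{2} = \frac{26244}{25}$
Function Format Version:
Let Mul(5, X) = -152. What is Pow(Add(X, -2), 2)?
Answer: Rational(26244, 25) ≈ 1049.8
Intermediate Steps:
X = Rational(-152, 5) (X = Mul(Rational(1, 5), -152) = Rational(-152, 5) ≈ -30.400)
Pow(Add(X, -2), 2) = Pow(Add(Rational(-152, 5), -2), 2) = Pow(Rational(-162, 5), 2) = Rational(26244, 25)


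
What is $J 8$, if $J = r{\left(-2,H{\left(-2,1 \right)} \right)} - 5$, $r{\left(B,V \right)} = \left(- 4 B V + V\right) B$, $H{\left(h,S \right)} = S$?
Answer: $-184$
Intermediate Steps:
$r{\left(B,V \right)} = B \left(V - 4 B V\right)$ ($r{\left(B,V \right)} = \left(- 4 B V + V\right) B = \left(V - 4 B V\right) B = B \left(V - 4 B V\right)$)
$J = -23$ ($J = \left(-2\right) 1 \left(1 - -8\right) - 5 = \left(-2\right) 1 \left(1 + 8\right) - 5 = \left(-2\right) 1 \cdot 9 - 5 = -18 - 5 = -23$)
$J 8 = \left(-23\right) 8 = -184$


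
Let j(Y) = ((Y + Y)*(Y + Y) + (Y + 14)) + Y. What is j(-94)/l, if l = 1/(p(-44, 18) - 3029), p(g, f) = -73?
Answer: -109097340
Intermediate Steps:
j(Y) = 14 + 2*Y + 4*Y**2 (j(Y) = ((2*Y)*(2*Y) + (14 + Y)) + Y = (4*Y**2 + (14 + Y)) + Y = (14 + Y + 4*Y**2) + Y = 14 + 2*Y + 4*Y**2)
l = -1/3102 (l = 1/(-73 - 3029) = 1/(-3102) = -1/3102 ≈ -0.00032237)
j(-94)/l = (14 + 2*(-94) + 4*(-94)**2)/(-1/3102) = (14 - 188 + 4*8836)*(-3102) = (14 - 188 + 35344)*(-3102) = 35170*(-3102) = -109097340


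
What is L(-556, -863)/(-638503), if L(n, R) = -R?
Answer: -863/638503 ≈ -0.0013516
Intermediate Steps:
L(-556, -863)/(-638503) = -1*(-863)/(-638503) = 863*(-1/638503) = -863/638503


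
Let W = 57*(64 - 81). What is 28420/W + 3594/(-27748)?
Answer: -396040373/13443906 ≈ -29.459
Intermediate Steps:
W = -969 (W = 57*(-17) = -969)
28420/W + 3594/(-27748) = 28420/(-969) + 3594/(-27748) = 28420*(-1/969) + 3594*(-1/27748) = -28420/969 - 1797/13874 = -396040373/13443906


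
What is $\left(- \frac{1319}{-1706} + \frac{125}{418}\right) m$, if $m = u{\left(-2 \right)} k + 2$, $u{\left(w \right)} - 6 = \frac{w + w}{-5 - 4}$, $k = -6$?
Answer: $- \frac{637160}{16207} \approx -39.314$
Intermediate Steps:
$u{\left(w \right)} = 6 - \frac{2 w}{9}$ ($u{\left(w \right)} = 6 + \frac{w + w}{-5 - 4} = 6 + \frac{2 w}{-9} = 6 + 2 w \left(- \frac{1}{9}\right) = 6 - \frac{2 w}{9}$)
$m = - \frac{110}{3}$ ($m = \left(6 - - \frac{4}{9}\right) \left(-6\right) + 2 = \left(6 + \frac{4}{9}\right) \left(-6\right) + 2 = \frac{58}{9} \left(-6\right) + 2 = - \frac{116}{3} + 2 = - \frac{110}{3} \approx -36.667$)
$\left(- \frac{1319}{-1706} + \frac{125}{418}\right) m = \left(- \frac{1319}{-1706} + \frac{125}{418}\right) \left(- \frac{110}{3}\right) = \left(\left(-1319\right) \left(- \frac{1}{1706}\right) + 125 \cdot \frac{1}{418}\right) \left(- \frac{110}{3}\right) = \left(\frac{1319}{1706} + \frac{125}{418}\right) \left(- \frac{110}{3}\right) = \frac{191148}{178277} \left(- \frac{110}{3}\right) = - \frac{637160}{16207}$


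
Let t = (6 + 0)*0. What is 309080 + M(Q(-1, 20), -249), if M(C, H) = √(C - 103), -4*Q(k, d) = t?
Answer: 309080 + I*√103 ≈ 3.0908e+5 + 10.149*I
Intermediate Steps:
t = 0 (t = 6*0 = 0)
Q(k, d) = 0 (Q(k, d) = -¼*0 = 0)
M(C, H) = √(-103 + C)
309080 + M(Q(-1, 20), -249) = 309080 + √(-103 + 0) = 309080 + √(-103) = 309080 + I*√103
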